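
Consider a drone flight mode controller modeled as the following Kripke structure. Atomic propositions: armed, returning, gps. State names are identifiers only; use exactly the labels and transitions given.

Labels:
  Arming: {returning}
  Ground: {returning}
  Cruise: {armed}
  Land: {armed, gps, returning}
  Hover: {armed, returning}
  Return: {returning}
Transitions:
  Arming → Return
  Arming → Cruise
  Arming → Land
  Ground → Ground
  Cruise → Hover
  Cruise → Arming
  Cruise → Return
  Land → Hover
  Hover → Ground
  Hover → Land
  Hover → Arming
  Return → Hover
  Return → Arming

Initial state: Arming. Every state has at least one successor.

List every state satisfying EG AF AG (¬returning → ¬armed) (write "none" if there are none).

States satisfying AF AG (¬returning → ¬armed): {Ground}.
States satisfying EG AF AG (¬returning → ¬armed): {Ground}.

{Ground}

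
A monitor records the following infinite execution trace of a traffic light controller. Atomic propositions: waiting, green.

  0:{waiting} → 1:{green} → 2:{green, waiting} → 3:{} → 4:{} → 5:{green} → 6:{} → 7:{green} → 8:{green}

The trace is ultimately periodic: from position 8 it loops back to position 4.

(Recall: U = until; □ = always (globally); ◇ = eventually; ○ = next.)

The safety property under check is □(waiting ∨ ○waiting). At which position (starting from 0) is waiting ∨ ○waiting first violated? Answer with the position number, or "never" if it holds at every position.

3

Check waiting ∨ ○waiting at each position in order: 0 ✓, 1 ✓, 2 ✓.
At position 3 the labels are {} and the next position 4 has {}, so waiting ∨ ○waiting is false there. This is the first violation.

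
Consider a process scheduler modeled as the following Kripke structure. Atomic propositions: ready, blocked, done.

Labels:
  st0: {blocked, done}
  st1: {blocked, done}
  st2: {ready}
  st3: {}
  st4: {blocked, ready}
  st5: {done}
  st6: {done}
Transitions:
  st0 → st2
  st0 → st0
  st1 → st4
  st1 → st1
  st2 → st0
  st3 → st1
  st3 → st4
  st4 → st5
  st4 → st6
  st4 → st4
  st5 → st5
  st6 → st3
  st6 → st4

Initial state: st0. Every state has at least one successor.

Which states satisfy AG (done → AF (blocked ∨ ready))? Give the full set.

States satisfying done → AF (blocked ∨ ready): {st0, st1, st2, st3, st4, st6}.
States satisfying AG (done → AF (blocked ∨ ready)): {st0, st2}.

{st0, st2}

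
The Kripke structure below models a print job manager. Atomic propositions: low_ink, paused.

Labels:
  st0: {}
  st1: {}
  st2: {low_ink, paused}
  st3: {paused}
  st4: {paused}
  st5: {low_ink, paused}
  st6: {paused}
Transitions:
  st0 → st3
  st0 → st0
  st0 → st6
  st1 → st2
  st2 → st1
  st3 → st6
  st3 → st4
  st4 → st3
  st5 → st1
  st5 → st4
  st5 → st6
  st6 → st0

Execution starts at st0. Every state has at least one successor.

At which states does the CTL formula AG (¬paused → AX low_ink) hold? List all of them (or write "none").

States satisfying ¬paused → AX low_ink: {st1, st2, st3, st4, st5, st6}.
States satisfying AG (¬paused → AX low_ink): {st1, st2}.

{st1, st2}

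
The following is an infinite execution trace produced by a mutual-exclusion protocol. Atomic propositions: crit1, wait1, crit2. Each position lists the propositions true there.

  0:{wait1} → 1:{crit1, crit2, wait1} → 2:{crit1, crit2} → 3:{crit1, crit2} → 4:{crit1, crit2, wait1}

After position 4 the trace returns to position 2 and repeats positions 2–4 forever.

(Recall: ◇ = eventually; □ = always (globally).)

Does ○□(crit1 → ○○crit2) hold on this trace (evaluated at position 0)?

Satisfied

The position after 0 is 1; □(crit1 → ○○crit2) is true there.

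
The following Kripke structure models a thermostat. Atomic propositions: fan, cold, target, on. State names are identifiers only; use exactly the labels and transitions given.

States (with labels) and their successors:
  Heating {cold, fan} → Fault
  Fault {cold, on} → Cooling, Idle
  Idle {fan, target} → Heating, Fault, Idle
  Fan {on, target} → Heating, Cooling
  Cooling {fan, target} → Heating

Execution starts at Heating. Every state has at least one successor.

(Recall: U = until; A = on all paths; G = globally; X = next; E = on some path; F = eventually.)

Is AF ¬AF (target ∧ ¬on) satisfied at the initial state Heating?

Does not hold

States satisfying ¬AF (target ∧ ¬on): ∅.
States satisfying AF ¬AF (target ∧ ¬on): ∅.
There is a path from Heating along which ¬AF (target ∧ ¬on) never holds.
Heating ∉ Sat(AF ¬AF (target ∧ ¬on)).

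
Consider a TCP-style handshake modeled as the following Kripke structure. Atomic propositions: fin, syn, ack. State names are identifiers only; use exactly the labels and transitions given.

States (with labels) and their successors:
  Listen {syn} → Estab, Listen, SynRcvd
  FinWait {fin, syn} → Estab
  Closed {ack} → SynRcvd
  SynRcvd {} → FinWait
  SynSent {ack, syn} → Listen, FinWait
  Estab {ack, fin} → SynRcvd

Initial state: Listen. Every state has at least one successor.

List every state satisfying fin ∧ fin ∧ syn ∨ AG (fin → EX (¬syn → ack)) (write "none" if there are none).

States satisfying fin ∧ syn: {FinWait}.
States satisfying fin ∧ fin ∧ syn: {FinWait}.
States satisfying fin → EX (¬syn → ack): {Listen, FinWait, Closed, SynRcvd, SynSent}.
States satisfying AG (fin → EX (¬syn → ack)): ∅.
States satisfying fin ∧ fin ∧ syn ∨ AG (fin → EX (¬syn → ack)): {FinWait}.

{FinWait}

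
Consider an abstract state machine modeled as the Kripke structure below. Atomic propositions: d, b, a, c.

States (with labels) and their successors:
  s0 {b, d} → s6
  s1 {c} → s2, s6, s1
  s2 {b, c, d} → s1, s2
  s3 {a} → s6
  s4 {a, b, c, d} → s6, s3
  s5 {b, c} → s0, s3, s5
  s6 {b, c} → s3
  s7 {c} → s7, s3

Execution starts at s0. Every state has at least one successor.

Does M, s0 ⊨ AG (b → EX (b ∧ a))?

States satisfying b → EX (b ∧ a): {s1, s3, s7}.
States satisfying AG (b → EX (b ∧ a)): ∅.
s0 is reachable from s0 and violates b → EX (b ∧ a), so AG fails at s0.
s0 ∉ Sat(AG (b → EX (b ∧ a))).

No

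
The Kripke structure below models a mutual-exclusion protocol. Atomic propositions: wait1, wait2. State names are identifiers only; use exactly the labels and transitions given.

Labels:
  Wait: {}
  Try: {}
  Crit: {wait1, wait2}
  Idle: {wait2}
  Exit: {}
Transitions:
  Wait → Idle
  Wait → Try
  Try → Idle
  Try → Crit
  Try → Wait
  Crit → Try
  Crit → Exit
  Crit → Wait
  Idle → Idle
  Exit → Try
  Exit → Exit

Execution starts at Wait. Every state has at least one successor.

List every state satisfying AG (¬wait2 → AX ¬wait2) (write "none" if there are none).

States satisfying ¬wait2 → AX ¬wait2: {Crit, Idle, Exit}.
States satisfying AG (¬wait2 → AX ¬wait2): {Idle}.

{Idle}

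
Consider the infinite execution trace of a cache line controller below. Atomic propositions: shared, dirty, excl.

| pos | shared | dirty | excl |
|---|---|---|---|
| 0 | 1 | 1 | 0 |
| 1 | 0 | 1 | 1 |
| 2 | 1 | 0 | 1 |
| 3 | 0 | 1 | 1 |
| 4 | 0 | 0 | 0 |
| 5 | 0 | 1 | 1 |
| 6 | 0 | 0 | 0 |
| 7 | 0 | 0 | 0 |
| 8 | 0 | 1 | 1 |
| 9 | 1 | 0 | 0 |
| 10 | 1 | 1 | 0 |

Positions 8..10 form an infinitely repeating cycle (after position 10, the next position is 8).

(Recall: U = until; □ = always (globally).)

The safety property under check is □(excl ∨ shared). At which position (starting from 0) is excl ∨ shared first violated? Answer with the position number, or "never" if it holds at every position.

4

Check excl ∨ shared at each position in order: 0 ✓, 1 ✓, 2 ✓, 3 ✓.
At position 4 the labels are {}, so excl ∨ shared is false there. This is the first violation.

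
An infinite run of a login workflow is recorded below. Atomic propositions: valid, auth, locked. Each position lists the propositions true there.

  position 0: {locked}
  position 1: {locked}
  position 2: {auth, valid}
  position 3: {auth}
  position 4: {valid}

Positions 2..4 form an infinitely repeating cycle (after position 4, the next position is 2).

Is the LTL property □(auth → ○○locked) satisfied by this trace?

No

auth → ○○locked must hold at every position from 0 onward. It fails at position 2, so □(auth → ○○locked) is false.
Positions where auth holds: 2, 3.
Check ○○locked at each: 2→fails, 3→fails.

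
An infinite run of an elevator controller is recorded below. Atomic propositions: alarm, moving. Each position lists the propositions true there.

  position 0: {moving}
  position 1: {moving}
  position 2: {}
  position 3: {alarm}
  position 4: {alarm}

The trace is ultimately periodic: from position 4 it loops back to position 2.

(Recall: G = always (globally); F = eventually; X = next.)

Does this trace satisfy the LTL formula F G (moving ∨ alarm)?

G (moving ∨ alarm) is false at every position 0..4, so it never becomes true and F G (moving ∨ alarm) fails.

No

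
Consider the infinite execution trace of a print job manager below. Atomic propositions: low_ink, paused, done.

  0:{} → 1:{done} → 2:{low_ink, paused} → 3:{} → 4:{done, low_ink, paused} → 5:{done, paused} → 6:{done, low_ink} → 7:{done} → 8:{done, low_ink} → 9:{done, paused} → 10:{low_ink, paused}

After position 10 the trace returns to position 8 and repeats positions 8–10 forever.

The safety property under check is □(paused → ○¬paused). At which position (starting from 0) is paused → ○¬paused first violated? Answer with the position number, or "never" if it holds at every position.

4

Check paused → ○¬paused at each position in order: 0 ✓, 1 ✓, 2 ✓, 3 ✓.
At position 4 the labels are {done, low_ink, paused} and the next position 5 has {done, paused}, so paused → ○¬paused is false there. This is the first violation.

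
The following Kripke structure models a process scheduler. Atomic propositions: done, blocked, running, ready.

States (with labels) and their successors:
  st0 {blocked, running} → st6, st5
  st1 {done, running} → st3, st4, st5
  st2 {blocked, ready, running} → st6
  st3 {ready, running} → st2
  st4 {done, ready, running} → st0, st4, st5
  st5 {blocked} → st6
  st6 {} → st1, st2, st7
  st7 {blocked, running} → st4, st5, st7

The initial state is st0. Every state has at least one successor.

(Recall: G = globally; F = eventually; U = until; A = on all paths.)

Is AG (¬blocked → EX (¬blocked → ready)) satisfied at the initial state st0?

Satisfied

States satisfying ¬blocked → EX (¬blocked → ready): {st0, st1, st2, st3, st4, st5, st6, st7}.
States satisfying AG (¬blocked → EX (¬blocked → ready)): {st0, st1, st2, st3, st4, st5, st6, st7}.
Every state reachable from st0 satisfies ¬blocked → EX (¬blocked → ready).
st0 ∈ Sat(AG (¬blocked → EX (¬blocked → ready))).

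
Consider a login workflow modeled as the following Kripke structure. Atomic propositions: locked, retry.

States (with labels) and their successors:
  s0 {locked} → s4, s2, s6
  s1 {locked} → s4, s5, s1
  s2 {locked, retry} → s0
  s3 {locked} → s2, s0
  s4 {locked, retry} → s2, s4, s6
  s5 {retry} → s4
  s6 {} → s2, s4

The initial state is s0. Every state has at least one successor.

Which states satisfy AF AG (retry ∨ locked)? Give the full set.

States satisfying AG (retry ∨ locked): ∅.
States satisfying AF AG (retry ∨ locked): ∅.

none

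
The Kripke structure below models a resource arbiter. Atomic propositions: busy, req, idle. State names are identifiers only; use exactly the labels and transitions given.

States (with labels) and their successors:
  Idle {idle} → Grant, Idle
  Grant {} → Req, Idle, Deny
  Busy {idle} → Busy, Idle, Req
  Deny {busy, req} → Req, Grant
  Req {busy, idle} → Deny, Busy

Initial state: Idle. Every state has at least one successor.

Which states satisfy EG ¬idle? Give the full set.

{Grant, Deny}

States satisfying ¬idle: {Grant, Deny}.
States satisfying EG ¬idle: {Grant, Deny}.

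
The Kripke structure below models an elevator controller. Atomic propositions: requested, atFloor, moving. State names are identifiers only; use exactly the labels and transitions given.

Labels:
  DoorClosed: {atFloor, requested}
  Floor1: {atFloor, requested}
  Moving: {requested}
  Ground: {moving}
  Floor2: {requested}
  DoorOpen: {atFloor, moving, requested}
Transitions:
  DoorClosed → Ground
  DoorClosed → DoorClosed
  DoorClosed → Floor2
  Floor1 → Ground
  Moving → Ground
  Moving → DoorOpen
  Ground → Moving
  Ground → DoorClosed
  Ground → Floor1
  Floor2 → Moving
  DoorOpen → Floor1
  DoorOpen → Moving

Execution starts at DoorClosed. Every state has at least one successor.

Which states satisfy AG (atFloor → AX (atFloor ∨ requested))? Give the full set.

none

States satisfying atFloor → AX (atFloor ∨ requested): {Moving, Ground, Floor2, DoorOpen}.
States satisfying AG (atFloor → AX (atFloor ∨ requested)): ∅.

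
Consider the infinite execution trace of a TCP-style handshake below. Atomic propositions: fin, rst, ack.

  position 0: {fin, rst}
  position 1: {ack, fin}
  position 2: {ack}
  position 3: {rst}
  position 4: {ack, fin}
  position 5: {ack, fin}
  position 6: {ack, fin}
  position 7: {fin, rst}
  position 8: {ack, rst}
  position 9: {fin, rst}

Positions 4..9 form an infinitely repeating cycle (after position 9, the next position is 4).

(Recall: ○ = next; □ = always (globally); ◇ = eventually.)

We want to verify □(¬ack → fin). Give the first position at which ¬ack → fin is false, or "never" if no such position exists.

Check ¬ack → fin at each position in order: 0 ✓, 1 ✓, 2 ✓.
At position 3 the labels are {rst}, so ¬ack → fin is false there. This is the first violation.

3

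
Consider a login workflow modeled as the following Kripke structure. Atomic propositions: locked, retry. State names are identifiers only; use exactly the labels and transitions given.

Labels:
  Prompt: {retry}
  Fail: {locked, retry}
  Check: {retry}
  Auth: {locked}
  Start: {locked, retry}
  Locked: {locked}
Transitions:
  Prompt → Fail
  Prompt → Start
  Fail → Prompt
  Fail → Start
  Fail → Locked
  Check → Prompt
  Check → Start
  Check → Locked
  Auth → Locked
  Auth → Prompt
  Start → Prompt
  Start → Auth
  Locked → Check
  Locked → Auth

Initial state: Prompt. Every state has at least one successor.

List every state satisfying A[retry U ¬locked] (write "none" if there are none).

States satisfying retry: {Prompt, Fail, Check, Start}.
States satisfying ¬locked: {Prompt, Check}.
States satisfying A[retry U ¬locked]: {Prompt, Check}.

{Prompt, Check}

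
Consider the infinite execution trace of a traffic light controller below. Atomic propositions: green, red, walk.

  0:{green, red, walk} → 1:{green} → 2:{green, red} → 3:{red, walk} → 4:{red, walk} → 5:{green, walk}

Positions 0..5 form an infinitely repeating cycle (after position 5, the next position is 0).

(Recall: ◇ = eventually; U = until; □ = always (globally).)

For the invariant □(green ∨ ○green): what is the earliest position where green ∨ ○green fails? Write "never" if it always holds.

Check green ∨ ○green at each position in order: 0 ✓, 1 ✓, 2 ✓.
At position 3 the labels are {red, walk} and the next position 4 has {red, walk}, so green ∨ ○green is false there. This is the first violation.

3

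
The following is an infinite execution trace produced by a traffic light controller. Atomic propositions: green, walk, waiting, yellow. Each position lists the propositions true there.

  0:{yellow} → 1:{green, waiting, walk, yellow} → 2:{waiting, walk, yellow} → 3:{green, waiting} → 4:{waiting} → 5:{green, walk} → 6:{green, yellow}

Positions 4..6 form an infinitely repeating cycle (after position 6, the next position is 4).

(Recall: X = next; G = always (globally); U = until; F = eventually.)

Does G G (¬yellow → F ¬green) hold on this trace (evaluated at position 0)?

G (¬yellow → F ¬green) holds at every position 0..6, and those are all positions ever visited, so G G (¬yellow → F ¬green) holds.

Satisfied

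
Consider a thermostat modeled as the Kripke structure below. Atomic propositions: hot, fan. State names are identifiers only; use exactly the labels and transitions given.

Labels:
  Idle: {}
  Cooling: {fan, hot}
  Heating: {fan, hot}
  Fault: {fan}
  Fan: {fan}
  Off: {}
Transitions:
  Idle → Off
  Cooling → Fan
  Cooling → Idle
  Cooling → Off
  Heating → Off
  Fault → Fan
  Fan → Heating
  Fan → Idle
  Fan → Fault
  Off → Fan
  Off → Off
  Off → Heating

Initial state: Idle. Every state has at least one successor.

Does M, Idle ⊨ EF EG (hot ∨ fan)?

Satisfied

States satisfying EG (hot ∨ fan): {Cooling, Fault, Fan}.
States satisfying EF EG (hot ∨ fan): {Idle, Cooling, Heating, Fault, Fan, Off}.
Some path from Idle reaches a state where EG (hot ∨ fan) holds.
Idle ∈ Sat(EF EG (hot ∨ fan)).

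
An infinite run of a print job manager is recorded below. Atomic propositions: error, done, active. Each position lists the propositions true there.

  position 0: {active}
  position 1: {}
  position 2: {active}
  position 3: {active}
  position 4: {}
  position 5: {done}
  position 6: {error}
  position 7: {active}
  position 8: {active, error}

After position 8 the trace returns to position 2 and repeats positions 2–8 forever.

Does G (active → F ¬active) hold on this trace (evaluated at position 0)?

active → F ¬active holds at every position 0..8, and those are all positions ever visited, so G (active → F ¬active) holds.
Positions where active holds: 0, 2, 3, 7, 8.
Check F ¬active at each: 0→ok, 2→ok, 3→ok, 7→ok, 8→ok.

Yes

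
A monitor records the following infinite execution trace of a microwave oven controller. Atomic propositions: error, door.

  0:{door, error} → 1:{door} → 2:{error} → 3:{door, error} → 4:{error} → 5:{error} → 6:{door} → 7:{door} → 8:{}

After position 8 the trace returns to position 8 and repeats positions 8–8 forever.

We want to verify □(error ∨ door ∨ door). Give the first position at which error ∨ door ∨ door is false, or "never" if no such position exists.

Check error ∨ door ∨ door at each position in order: 0 ✓, 1 ✓, 2 ✓, 3 ✓, 4 ✓, 5 ✓, 6 ✓, 7 ✓.
At position 8 the labels are {}, so error ∨ door ∨ door is false there. This is the first violation.

8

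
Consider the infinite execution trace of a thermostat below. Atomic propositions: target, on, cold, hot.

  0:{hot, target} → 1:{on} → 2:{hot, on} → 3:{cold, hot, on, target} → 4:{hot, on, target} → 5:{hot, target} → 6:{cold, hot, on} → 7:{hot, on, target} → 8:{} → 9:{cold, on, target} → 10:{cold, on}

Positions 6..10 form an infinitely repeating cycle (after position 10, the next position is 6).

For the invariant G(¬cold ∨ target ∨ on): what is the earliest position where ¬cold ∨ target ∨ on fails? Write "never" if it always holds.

¬cold ∨ target ∨ on holds at every position 0..10, and those are all the positions the trace ever visits, so the invariant G(¬cold ∨ target ∨ on) is never violated.

never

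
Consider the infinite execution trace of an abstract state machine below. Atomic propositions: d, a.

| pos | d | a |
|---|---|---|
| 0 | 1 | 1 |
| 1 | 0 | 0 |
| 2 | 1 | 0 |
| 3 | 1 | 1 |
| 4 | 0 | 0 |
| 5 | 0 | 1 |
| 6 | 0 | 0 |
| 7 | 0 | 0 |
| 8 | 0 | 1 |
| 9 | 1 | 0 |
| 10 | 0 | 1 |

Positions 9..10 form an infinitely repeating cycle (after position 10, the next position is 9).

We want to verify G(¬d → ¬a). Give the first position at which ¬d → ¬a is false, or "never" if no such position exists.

5

Check ¬d → ¬a at each position in order: 0 ✓, 1 ✓, 2 ✓, 3 ✓, 4 ✓.
At position 5 the labels are {a}, so ¬d → ¬a is false there. This is the first violation.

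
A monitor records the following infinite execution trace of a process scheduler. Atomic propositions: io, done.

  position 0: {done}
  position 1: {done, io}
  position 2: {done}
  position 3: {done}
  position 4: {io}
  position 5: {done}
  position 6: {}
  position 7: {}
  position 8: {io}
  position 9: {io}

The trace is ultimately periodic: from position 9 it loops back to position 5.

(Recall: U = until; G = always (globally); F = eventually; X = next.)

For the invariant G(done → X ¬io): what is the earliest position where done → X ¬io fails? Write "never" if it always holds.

At position 0 the labels are {done} and the next position 1 has {done, io}, so done → X ¬io is false there. This is the first violation.

0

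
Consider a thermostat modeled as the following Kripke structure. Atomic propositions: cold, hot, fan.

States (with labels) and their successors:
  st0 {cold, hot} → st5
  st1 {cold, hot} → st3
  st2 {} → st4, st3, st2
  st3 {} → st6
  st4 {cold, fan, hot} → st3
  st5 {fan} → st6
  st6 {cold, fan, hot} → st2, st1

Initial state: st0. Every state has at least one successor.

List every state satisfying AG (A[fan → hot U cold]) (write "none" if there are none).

none

States satisfying A[fan → hot U cold]: {st0, st1, st3, st4, st6}.
States satisfying AG (A[fan → hot U cold]): ∅.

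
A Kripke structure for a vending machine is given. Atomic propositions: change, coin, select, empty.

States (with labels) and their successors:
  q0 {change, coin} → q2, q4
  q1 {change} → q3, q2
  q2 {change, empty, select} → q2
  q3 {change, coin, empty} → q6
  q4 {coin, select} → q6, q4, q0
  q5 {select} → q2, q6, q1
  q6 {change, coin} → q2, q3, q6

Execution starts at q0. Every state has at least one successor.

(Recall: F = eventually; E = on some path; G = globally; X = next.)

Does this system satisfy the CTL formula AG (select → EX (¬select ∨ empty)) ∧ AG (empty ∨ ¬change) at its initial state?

States satisfying select → EX (¬select ∨ empty): {q0, q1, q2, q3, q4, q5, q6}.
States satisfying AG (select → EX (¬select ∨ empty)): {q0, q1, q2, q3, q4, q5, q6}.
States satisfying empty ∨ ¬change: {q2, q3, q4, q5}.
States satisfying AG (empty ∨ ¬change): {q2}.
States satisfying AG (select → EX (¬select ∨ empty)) ∧ AG (empty ∨ ¬change): {q2}.
q0 ∉ Sat(AG (select → EX (¬select ∨ empty)) ∧ AG (empty ∨ ¬change)).

Violated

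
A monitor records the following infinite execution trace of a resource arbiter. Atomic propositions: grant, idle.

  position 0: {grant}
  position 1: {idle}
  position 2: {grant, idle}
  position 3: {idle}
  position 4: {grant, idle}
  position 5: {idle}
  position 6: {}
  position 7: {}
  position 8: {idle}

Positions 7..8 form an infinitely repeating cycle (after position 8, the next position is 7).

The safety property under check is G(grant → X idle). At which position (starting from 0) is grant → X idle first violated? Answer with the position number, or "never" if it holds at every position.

never

grant → X idle holds at every position 0..8, and those are all the positions the trace ever visits, so the invariant G(grant → X idle) is never violated.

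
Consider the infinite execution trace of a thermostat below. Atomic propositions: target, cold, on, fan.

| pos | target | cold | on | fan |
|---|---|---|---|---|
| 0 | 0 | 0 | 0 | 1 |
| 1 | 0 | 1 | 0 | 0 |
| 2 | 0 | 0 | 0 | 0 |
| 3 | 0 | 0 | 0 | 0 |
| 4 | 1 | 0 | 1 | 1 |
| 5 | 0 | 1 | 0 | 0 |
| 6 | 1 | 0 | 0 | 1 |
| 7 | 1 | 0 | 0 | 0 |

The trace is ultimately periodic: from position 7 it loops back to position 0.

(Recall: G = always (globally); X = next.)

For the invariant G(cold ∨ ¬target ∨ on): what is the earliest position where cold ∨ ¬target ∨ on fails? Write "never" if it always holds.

6

Check cold ∨ ¬target ∨ on at each position in order: 0 ✓, 1 ✓, 2 ✓, 3 ✓, 4 ✓, 5 ✓.
At position 6 the labels are {fan, target}, so cold ∨ ¬target ∨ on is false there. This is the first violation.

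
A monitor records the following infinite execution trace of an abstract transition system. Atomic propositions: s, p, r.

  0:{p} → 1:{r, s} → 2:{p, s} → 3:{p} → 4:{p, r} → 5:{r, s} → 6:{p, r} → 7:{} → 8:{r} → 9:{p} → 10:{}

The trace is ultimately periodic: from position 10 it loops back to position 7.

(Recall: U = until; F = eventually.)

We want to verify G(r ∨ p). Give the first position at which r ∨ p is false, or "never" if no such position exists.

Check r ∨ p at each position in order: 0 ✓, 1 ✓, 2 ✓, 3 ✓, 4 ✓, 5 ✓, 6 ✓.
At position 7 the labels are {}, so r ∨ p is false there. This is the first violation.

7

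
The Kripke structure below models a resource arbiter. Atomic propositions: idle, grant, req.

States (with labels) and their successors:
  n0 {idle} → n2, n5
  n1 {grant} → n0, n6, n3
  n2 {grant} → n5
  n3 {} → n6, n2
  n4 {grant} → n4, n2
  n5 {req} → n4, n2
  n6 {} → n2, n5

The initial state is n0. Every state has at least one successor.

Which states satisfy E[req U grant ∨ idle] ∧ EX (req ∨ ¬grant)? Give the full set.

{n0, n1, n2}

States satisfying req: {n5}.
States satisfying grant ∨ idle: {n0, n1, n2, n4}.
States satisfying E[req U grant ∨ idle]: {n0, n1, n2, n4, n5}.
States satisfying req ∨ ¬grant: {n0, n3, n5, n6}.
States satisfying EX (req ∨ ¬grant): {n0, n1, n2, n3, n6}.
States satisfying E[req U grant ∨ idle] ∧ EX (req ∨ ¬grant): {n0, n1, n2}.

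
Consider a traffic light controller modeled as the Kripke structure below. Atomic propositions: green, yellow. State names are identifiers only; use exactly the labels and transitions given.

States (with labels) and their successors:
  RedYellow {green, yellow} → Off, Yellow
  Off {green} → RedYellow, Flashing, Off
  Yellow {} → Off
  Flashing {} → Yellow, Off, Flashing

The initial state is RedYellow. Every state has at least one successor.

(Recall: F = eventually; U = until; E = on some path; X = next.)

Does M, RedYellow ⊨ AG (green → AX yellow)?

States satisfying green → AX yellow: {Yellow, Flashing}.
States satisfying AG (green → AX yellow): ∅.
Off is reachable from RedYellow and violates green → AX yellow, so AG fails at RedYellow.
RedYellow ∉ Sat(AG (green → AX yellow)).

Violated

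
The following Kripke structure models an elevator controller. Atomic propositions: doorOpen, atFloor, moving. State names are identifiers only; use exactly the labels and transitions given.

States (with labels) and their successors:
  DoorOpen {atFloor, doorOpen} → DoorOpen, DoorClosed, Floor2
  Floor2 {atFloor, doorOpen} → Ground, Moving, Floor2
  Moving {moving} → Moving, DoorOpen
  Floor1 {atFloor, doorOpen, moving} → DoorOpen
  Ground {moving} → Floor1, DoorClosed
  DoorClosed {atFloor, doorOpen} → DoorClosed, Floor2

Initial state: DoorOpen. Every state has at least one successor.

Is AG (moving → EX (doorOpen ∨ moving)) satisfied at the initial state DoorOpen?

Holds

States satisfying moving → EX (doorOpen ∨ moving): {DoorOpen, Floor2, Moving, Floor1, Ground, DoorClosed}.
States satisfying AG (moving → EX (doorOpen ∨ moving)): {DoorOpen, Floor2, Moving, Floor1, Ground, DoorClosed}.
Every state reachable from DoorOpen satisfies moving → EX (doorOpen ∨ moving).
DoorOpen ∈ Sat(AG (moving → EX (doorOpen ∨ moving))).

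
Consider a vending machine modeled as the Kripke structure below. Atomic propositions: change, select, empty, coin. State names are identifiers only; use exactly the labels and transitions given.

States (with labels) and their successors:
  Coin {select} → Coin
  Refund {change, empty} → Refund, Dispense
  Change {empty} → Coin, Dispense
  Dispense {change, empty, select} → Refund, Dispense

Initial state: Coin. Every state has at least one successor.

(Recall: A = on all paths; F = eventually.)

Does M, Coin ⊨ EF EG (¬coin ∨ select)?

Satisfied

States satisfying EG (¬coin ∨ select): {Coin, Refund, Change, Dispense}.
States satisfying EF EG (¬coin ∨ select): {Coin, Refund, Change, Dispense}.
Some path from Coin reaches a state where EG (¬coin ∨ select) holds.
Coin ∈ Sat(EF EG (¬coin ∨ select)).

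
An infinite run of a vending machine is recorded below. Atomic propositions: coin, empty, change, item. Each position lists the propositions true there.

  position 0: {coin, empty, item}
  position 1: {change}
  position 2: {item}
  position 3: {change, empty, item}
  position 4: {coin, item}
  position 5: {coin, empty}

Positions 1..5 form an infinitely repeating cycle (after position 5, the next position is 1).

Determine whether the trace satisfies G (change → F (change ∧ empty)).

change → F (change ∧ empty) holds at every position 0..5, and those are all positions ever visited, so G (change → F (change ∧ empty)) holds.
Positions where change holds: 1, 3.
Check F (change ∧ empty) at each: 1→ok, 3→ok.

Holds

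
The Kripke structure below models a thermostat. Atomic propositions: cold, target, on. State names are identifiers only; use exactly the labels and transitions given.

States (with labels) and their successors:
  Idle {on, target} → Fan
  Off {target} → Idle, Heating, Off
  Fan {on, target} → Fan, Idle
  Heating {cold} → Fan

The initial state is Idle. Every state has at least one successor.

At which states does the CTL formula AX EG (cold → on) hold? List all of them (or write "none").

States satisfying EG (cold → on): {Idle, Off, Fan}.
States satisfying AX EG (cold → on): {Idle, Fan, Heating}.

{Idle, Fan, Heating}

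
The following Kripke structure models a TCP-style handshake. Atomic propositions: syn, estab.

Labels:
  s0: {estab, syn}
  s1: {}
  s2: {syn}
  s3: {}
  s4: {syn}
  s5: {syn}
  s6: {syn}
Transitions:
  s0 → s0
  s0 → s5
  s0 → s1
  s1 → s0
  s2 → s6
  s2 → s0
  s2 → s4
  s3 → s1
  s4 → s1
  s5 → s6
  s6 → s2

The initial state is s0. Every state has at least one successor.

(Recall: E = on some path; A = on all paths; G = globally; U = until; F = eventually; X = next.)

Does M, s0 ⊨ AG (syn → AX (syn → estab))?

States satisfying syn → AX (syn → estab): {s1, s3, s4}.
States satisfying AG (syn → AX (syn → estab)): ∅.
s0 is reachable from s0 and violates syn → AX (syn → estab), so AG fails at s0.
s0 ∉ Sat(AG (syn → AX (syn → estab))).

Violated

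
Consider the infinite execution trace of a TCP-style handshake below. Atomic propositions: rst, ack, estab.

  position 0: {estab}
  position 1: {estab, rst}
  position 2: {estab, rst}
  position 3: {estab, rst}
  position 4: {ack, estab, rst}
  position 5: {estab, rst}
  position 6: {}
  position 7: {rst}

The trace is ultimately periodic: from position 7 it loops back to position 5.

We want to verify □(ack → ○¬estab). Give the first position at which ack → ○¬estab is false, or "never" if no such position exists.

4

Check ack → ○¬estab at each position in order: 0 ✓, 1 ✓, 2 ✓, 3 ✓.
At position 4 the labels are {ack, estab, rst} and the next position 5 has {estab, rst}, so ack → ○¬estab is false there. This is the first violation.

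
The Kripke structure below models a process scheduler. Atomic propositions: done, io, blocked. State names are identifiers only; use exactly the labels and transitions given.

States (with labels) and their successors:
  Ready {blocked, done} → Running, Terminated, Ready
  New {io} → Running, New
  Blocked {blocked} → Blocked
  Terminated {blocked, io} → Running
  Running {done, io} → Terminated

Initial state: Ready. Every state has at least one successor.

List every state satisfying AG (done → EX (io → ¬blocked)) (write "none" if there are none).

States satisfying done → EX (io → ¬blocked): {Ready, New, Blocked, Terminated}.
States satisfying AG (done → EX (io → ¬blocked)): {Blocked}.

{Blocked}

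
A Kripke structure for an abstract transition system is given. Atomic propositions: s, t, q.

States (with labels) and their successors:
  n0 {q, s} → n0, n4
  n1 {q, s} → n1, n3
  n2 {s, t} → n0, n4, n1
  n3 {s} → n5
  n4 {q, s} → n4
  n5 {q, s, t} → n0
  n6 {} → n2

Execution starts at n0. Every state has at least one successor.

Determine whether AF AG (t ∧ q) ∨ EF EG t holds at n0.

States satisfying AG (t ∧ q): ∅.
States satisfying AF AG (t ∧ q): ∅.
States satisfying EG t: ∅.
States satisfying EF EG t: ∅.
States satisfying AF AG (t ∧ q) ∨ EF EG t: ∅.
n0 ∉ Sat(AF AG (t ∧ q) ∨ EF EG t).

Violated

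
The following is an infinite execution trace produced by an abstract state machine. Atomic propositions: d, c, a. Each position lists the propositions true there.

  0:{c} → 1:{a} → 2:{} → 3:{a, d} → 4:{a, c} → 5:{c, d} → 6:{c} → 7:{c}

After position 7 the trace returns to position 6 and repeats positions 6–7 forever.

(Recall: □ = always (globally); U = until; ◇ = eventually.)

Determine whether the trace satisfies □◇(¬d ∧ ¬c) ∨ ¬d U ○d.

Yes

◇(¬d ∧ ¬c) must hold at every position from 0 onward. It fails at position 3, so □◇(¬d ∧ ¬c) is false.
Walking from position 0: ○d first holds at position 2, and ¬d holds at every earlier position along the way, so ¬d U ○d holds.
At position 0: □◇(¬d ∧ ¬c) is false; ¬d U ○d is true; so □◇(¬d ∧ ¬c) ∨ ¬d U ○d is true.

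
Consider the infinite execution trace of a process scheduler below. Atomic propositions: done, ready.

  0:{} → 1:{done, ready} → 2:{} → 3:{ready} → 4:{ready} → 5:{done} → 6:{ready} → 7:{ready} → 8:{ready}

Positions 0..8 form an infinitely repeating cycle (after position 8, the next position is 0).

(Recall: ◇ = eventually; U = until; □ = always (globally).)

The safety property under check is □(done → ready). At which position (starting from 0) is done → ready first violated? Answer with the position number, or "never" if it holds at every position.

5

Check done → ready at each position in order: 0 ✓, 1 ✓, 2 ✓, 3 ✓, 4 ✓.
At position 5 the labels are {done}, so done → ready is false there. This is the first violation.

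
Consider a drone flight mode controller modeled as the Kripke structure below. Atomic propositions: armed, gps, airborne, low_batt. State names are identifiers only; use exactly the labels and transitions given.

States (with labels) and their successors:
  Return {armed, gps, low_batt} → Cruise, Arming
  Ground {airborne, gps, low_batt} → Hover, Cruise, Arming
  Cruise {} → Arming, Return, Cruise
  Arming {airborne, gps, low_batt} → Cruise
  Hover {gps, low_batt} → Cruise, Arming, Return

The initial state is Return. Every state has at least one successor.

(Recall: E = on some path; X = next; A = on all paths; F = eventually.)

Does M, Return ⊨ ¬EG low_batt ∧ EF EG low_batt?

Violated

States satisfying low_batt: {Return, Ground, Arming, Hover}.
States satisfying EG low_batt: ∅.
States satisfying ¬EG low_batt: {Return, Ground, Cruise, Arming, Hover}.
States satisfying EF EG low_batt: ∅.
States satisfying ¬EG low_batt ∧ EF EG low_batt: ∅.
Return ∉ Sat(¬EG low_batt ∧ EF EG low_batt).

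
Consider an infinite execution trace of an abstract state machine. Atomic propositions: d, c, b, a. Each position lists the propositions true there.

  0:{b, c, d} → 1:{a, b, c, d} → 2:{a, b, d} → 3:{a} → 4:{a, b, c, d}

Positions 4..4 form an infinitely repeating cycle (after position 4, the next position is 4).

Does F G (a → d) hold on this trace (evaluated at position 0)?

G (a → d) holds at position 4, which is reachable from 0, so F G (a → d) holds.

Holds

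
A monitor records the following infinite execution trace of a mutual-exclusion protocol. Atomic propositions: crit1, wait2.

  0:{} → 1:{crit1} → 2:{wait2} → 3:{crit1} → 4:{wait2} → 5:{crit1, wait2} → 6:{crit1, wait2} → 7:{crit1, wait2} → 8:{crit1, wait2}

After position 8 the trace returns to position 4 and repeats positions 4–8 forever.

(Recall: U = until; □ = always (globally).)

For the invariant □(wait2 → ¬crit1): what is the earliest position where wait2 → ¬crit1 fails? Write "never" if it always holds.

Check wait2 → ¬crit1 at each position in order: 0 ✓, 1 ✓, 2 ✓, 3 ✓, 4 ✓.
At position 5 the labels are {crit1, wait2}, so wait2 → ¬crit1 is false there. This is the first violation.

5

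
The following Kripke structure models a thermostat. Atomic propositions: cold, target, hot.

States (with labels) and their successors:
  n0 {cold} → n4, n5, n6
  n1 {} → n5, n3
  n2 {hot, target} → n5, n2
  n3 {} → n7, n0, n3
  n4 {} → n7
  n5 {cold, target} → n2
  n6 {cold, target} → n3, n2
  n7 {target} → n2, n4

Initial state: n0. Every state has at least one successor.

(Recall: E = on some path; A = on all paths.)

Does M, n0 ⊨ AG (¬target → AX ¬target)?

States satisfying ¬target → AX ¬target: {n2, n5, n6, n7}.
States satisfying AG (¬target → AX ¬target): {n2, n5}.
n0 is reachable from n0 and violates ¬target → AX ¬target, so AG fails at n0.
n0 ∉ Sat(AG (¬target → AX ¬target)).

Does not hold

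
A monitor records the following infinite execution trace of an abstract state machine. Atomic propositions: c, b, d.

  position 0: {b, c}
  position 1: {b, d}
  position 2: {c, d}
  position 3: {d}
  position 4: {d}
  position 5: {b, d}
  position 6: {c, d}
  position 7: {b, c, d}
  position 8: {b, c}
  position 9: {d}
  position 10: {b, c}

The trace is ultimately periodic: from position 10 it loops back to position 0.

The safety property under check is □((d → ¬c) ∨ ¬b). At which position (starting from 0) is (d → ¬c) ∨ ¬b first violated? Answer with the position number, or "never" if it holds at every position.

7

Check (d → ¬c) ∨ ¬b at each position in order: 0 ✓, 1 ✓, 2 ✓, 3 ✓, 4 ✓, 5 ✓, 6 ✓.
At position 7 the labels are {b, c, d}, so (d → ¬c) ∨ ¬b is false there. This is the first violation.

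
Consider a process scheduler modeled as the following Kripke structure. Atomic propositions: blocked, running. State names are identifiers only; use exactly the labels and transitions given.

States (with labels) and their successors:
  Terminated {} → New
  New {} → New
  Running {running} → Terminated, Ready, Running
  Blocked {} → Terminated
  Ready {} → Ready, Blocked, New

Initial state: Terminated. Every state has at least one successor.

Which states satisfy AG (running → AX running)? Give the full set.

{Terminated, New, Blocked, Ready}

States satisfying running → AX running: {Terminated, New, Blocked, Ready}.
States satisfying AG (running → AX running): {Terminated, New, Blocked, Ready}.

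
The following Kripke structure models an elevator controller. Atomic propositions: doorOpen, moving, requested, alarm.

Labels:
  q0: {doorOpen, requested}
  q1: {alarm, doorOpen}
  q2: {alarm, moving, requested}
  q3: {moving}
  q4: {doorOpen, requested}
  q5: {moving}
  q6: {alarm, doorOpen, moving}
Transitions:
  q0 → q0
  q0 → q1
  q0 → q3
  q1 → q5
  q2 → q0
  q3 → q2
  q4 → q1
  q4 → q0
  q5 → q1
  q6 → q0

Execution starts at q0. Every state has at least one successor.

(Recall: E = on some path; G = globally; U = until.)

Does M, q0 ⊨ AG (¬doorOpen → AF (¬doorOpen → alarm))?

States satisfying ¬doorOpen → AF (¬doorOpen → alarm): {q0, q1, q2, q3, q4, q5, q6}.
States satisfying AG (¬doorOpen → AF (¬doorOpen → alarm)): {q0, q1, q2, q3, q4, q5, q6}.
Every state reachable from q0 satisfies ¬doorOpen → AF (¬doorOpen → alarm).
q0 ∈ Sat(AG (¬doorOpen → AF (¬doorOpen → alarm))).

Holds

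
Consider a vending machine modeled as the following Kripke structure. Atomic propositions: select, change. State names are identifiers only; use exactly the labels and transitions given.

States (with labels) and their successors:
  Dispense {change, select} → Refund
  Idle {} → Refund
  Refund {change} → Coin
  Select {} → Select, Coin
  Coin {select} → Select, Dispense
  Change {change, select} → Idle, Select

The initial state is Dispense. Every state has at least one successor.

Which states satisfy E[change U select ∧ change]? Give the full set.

States satisfying change: {Dispense, Refund, Change}.
States satisfying select ∧ change: {Dispense, Change}.
States satisfying E[change U select ∧ change]: {Dispense, Change}.

{Dispense, Change}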